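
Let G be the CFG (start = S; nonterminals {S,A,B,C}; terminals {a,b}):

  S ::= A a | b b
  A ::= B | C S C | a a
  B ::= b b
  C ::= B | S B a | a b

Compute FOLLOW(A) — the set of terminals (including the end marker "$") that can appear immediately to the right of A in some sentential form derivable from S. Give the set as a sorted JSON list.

FIRST iteration:
round 1:
  A via A→a a: +{a}
  B via B→b b: +{b}
  C via C→B: +{b}
  C via C→a b: +{a}
  S via S→A a: +{a}
  S via S→b b: +{b}
  S: {a,b}  A: {a}  B: {b}  C: {a,b}
round 2:
  A via A→B: +{b}
  S: {a,b}  A: {a,b}  B: {b}  C: {a,b}
round 3: (no change)
  S: {a,b}  A: {a,b}  B: {b}  C: {a,b}

Compute FOLLOW by fixpoint:
initialize: $ ∈ FOLLOW(S)
pass 1:
  A→C S C: FOLLOW(C) ⊇ FIRST(S) = {a,b}; new: +{a,b}
  A→C S C: FOLLOW(S) ⊇ FIRST(C) = {a,b}; new: +{a,b}
  C→B: FOLLOW(B) ⊇ FOLLOW(C) ⊇ {a,b}; new: +{a,b}
  S→A a: FOLLOW(A) ⊇ FIRST(a) = {a}; new: +{a}
  FOLLOW[S]={$,a,b}  FOLLOW[A]={a}  FOLLOW[B]={a,b}  FOLLOW[C]={a,b}
pass 2: — fixpoint
  FOLLOW[S]={$,a,b}  FOLLOW[A]={a}  FOLLOW[B]={a,b}  FOLLOW[C]={a,b}

FOLLOW(A) = ["a"]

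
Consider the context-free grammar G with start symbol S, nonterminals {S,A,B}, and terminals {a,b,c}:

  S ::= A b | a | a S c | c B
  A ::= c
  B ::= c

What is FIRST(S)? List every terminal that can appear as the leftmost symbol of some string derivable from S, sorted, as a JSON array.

FIRST iteration:
[1]
  A via A→c: +{c}
  B via B→c: +{c}
  S via S→A b: +{c}
  S via S→a: +{a}
  S: {a,c}  A: {c}  B: {c}
[2] (no change)
  S: {a,c}  A: {c}  B: {c}

FIRST(S) = ["a", "c"]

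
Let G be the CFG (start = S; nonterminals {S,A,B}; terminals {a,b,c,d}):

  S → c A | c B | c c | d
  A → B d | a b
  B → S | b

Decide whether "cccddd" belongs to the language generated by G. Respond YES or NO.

CNF form of G:
  S -> T3 A | T3 B | T3 T3 | d
  A -> B T0 | T1 T2
  B -> T3 A | T3 B | T3 T3 | b | d
  T0 -> d
  T1 -> a
  T2 -> b
  T3 -> c

CYK table (by increasing span):
  T[0,0] 'c' = {T3}  orig:{}
  T[1,1] 'c' = {T3}  orig:{}
  T[2,2] 'c' = {T3}  orig:{}
  T[3,3] 'd' = {B,S,T0}  orig:{B,S}
  T[4,4] 'd' = {B,S,T0}  orig:{B,S}
  T[5,5] 'd' = {B,S,T0}  orig:{B,S}
  T[0,1] 'cc' = {B,S}
  T[1,2] 'cc' = {B,S}
  T[2,3] 'cd' = {B,S}
  T[3,4] 'dd' = {A}
  T[4,5] 'dd' = {A}
  T[0,2] 'ccc' = {B,S}
  T[1,3] 'ccd' = {A,B,S}
  T[2,4] 'cdd' = {A,B,S}
  T[3,5] 'ddd' = ∅
  T[0,3] 'cccd' = {A,B,S}
  T[1,4] 'ccdd' = {A,B,S}
  T[2,5] 'cddd' = {A}
  T[0,4] 'cccdd' = {A,B,S}
  T[1,5] 'ccddd' = {A,B,S}
  T[0,5] 'cccddd' = {A,B,S}

S ∈ T[0,5] ⇒ YES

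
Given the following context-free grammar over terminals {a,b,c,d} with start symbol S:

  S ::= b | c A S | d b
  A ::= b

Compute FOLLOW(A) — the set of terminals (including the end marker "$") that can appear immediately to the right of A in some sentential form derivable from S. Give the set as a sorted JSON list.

Compute FIRST by fixpoint:
[1]
  A via A→b: +{b}
  S via S→b: +{b}
  S via S→c A S: +{c}
  S via S→d b: +{d}
  FIRST[S]={b,c,d}  FIRST[A]={b}
[2] done
  FIRST[S]={b,c,d}  FIRST[A]={b}

FOLLOW iteration:
FOLLOW(S) := {$}
[1]
  S→c A S: FOLLOW(A) ⊇ FIRST(S) = {b,c,d}; new: +{b,c,d}
  S: {$}  A: {b,c,d}
[2] (no change)
  S: {$}  A: {b,c,d}

FOLLOW(A) = ["b", "c", "d"]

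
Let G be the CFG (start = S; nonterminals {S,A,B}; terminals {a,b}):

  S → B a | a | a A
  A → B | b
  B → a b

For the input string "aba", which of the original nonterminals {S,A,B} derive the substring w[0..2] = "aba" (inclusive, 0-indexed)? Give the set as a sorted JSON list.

CNF form of G:
  S -> B T0 | T0 A | a
  A -> T0 T1 | b
  B -> T0 T1
  T0 -> a
  T1 -> b

CYK table (by increasing span) (cells [i..j] with 0 ≤ i ≤ j ≤ 2 only):
  cell(0,0) a: {S,T0}  orig:{S}
  cell(1,1) b: {A,T1}  orig:{A}
  cell(2,2) a: {S,T0}  orig:{S}
  cell(0,1) ab: {A,B,S}
  cell(1,2) ba: ∅
  cell(0,2) aba: {S}

Original NTs in T[0,2] deriving "aba": ["S"]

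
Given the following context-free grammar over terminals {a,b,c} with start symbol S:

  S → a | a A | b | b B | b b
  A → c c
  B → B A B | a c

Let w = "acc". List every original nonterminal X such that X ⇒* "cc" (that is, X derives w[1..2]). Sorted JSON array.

Convert to CNF:
  S -> T1 A | T2 B | T2 T2 | a | b
  A -> T0 T0
  B -> B X3 | T1 T0
  T0 -> c
  T1 -> a
  T2 -> b
  X3 -> A B

Fill CYK table bottom-up (cells [i..j] with 1 ≤ i ≤ j ≤ 2 only):
  cell(1,1) c: {T0}  orig:{}
  cell(2,2) c: {T0}  orig:{}
  cell(1,2) cc: {A}

Original NTs in T[1,2] deriving "cc": ["A"]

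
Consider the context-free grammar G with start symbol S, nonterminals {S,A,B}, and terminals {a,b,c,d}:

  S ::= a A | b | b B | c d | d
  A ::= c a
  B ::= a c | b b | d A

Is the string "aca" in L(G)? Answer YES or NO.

Convert to CNF:
  S -> T0 T3 | T1 A | T2 B | b | d
  A -> T0 T1
  B -> T1 T0 | T2 T2 | T3 A
  T0 -> c
  T1 -> a
  T2 -> b
  T3 -> d

CYK table (by increasing span):
  cell(0,0) a: {T1}  orig:{}
  cell(1,1) c: {T0}  orig:{}
  cell(2,2) a: {T1}  orig:{}
  cell(0,1) ac: {B}
  cell(1,2) ca: {A}
  cell(0,2) aca: {S}

S ∈ T[0,2] ⇒ YES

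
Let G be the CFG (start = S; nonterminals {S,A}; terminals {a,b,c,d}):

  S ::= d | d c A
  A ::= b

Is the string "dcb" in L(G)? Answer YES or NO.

Convert to CNF:
  S -> T0 X2 | d
  A -> b
  T0 -> d
  T1 -> c
  X2 -> T1 A

Fill CYK table bottom-up:
  cell(0,0) d: {S,T0}  orig:{S}
  cell(1,1) c: {T1}  orig:{}
  cell(2,2) b: {A}
  cell(0,1) dc: ∅
  cell(1,2) cb: {X2}  orig:{}
  cell(0,2) dcb: {S}

S ∈ T[0,2] ⇒ YES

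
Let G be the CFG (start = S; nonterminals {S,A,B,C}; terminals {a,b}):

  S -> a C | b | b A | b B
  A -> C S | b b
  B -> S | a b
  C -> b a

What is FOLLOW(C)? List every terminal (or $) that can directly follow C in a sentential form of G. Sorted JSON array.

FIRST iteration:
round 1:
  A via A→b b: +{b}
  B via B→a b: +{a}
  C via C→b a: +{b}
  S via S→a C: +{a}
  S via S→b: +{b}
  FIRST(S)={a,b}  FIRST(A)={b}  FIRST(B)={a}  FIRST(C)={b}
round 2:
  B via B→S: +{b}
  FIRST(S)={a,b}  FIRST(A)={b}  FIRST(B)={a,b}  FIRST(C)={b}
round 3: — fixpoint
  FIRST(S)={a,b}  FIRST(A)={b}  FIRST(B)={a,b}  FIRST(C)={b}

FOLLOW sets:
seed FOLLOW(S) with $
round 1:
  A→C S: FOLLOW(C) ⊇ FIRST(S) = {a,b}; new: +{a,b}
  S→a C: FOLLOW(C) ⊇ FOLLOW(S) ⊇ {$}; new: +{$}
  S→b A: FOLLOW(A) ⊇ FOLLOW(S) ⊇ {$}; new: +{$}
  S→b B: FOLLOW(B) ⊇ FOLLOW(S) ⊇ {$}; new: +{$}
  FOLLOW[S]={$}  FOLLOW[A]={$}  FOLLOW[B]={$}  FOLLOW[C]={$,a,b}
round 2: (stable)
  FOLLOW[S]={$}  FOLLOW[A]={$}  FOLLOW[B]={$}  FOLLOW[C]={$,a,b}

FOLLOW(C) = ["$", "a", "b"]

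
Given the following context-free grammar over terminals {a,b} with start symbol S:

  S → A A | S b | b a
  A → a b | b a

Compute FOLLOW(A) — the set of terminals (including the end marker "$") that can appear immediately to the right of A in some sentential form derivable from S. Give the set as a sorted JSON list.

FIRST iteration:
round 1:
  A via A→a b: +{a}
  A via A→b a: +{b}
  S via S→A A: +{a,b}
  FIRST[S]={a,b}  FIRST[A]={a,b}
round 2: done
  FIRST[S]={a,b}  FIRST[A]={a,b}

FOLLOW sets:
initialize: $ ∈ FOLLOW(S)
round 1:
  S→A A: FOLLOW(A) ⊇ FIRST(A) = {a,b}; new: +{a,b}
  S→A A: FOLLOW(A) ⊇ FOLLOW(S) ⊇ {$}; new: +{$}
  S→S b: FOLLOW(S) ⊇ FIRST(b) = {b}; new: +{b}
  S: {$,b}  A: {$,a,b}
round 2: — fixpoint
  S: {$,b}  A: {$,a,b}

FOLLOW(A) = ["$", "a", "b"]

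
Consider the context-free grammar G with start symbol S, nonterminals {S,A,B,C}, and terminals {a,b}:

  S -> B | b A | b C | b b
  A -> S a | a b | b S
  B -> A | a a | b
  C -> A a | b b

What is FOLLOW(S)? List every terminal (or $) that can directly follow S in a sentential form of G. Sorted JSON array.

Compute FIRST by fixpoint:
iter 1:
  A via A→a b: +{a}
  A via A→b S: +{b}
  B via B→A: +{a,b}
  C via C→A a: +{a,b}
  S via S→B: +{a,b}
  FIRST[S]={a,b}  FIRST[A]={a,b}  FIRST[B]={a,b}  FIRST[C]={a,b}
iter 2: (no change)
  FIRST[S]={a,b}  FIRST[A]={a,b}  FIRST[B]={a,b}  FIRST[C]={a,b}

Compute FOLLOW by fixpoint:
FOLLOW(S) := {$}
pass 1:
  A→S a: FOLLOW(S) ⊇ FIRST(a) = {a}; new: +{a}
  C→A a: FOLLOW(A) ⊇ FIRST(a) = {a}; new: +{a}
  S→B: FOLLOW(B) ⊇ FOLLOW(S) ⊇ {$,a}; new: +{$,a}
  S→b A: FOLLOW(A) ⊇ FOLLOW(S) ⊇ {$,a}; new: +{$}
  S→b C: FOLLOW(C) ⊇ FOLLOW(S) ⊇ {$,a}; new: +{$,a}
  FOLLOW(S)={$,a}  FOLLOW(A)={$,a}  FOLLOW(B)={$,a}  FOLLOW(C)={$,a}
pass 2: — fixpoint
  FOLLOW(S)={$,a}  FOLLOW(A)={$,a}  FOLLOW(B)={$,a}  FOLLOW(C)={$,a}

FOLLOW(S) = ["$", "a"]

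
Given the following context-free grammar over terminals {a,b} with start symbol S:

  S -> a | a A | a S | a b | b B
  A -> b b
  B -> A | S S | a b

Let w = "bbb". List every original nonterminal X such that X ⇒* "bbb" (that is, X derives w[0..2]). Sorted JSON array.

CNF form of G:
  S -> T0 B | T1 A | T1 S | T1 T0 | a
  A -> T0 T0
  B -> S S | T0 T0 | T1 T0
  T0 -> b
  T1 -> a

Fill CYK table bottom-up — only the sub-triangle for w[0..2]:
  T[0,0] 'b' = {T0}  orig:{}
  T[1,1] 'b' = {T0}  orig:{}
  T[2,2] 'b' = {T0}  orig:{}
  T[0,1] 'bb' = {A,B}
  T[1,2] 'bb' = {A,B}
  T[0,2] 'bbb' = {S}

Original NTs in T[0,2] deriving "bbb": ["S"]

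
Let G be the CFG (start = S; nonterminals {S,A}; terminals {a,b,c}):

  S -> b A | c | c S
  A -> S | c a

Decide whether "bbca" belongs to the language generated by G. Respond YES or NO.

Convert to CNF:
  S -> T0 A | T1 S | c
  A -> T0 A | T1 S | T1 T2 | c
  T0 -> b
  T1 -> c
  T2 -> a

Fill CYK table bottom-up:
  T[0,0] 'b' = {T0}  orig:{}
  T[1,1] 'b' = {T0}  orig:{}
  T[2,2] 'c' = {A,S,T1}  orig:{A,S}
  T[3,3] 'a' = {T2}  orig:{}
  T[0,1] 'bb' = ∅
  T[1,2] 'bc' = {A,S}
  T[2,3] 'ca' = {A}
  T[0,2] 'bbc' = {A,S}
  T[1,3] 'bca' = {A,S}
  T[0,3] 'bbca' = {A,S}

S ∈ T[0,3] ⇒ YES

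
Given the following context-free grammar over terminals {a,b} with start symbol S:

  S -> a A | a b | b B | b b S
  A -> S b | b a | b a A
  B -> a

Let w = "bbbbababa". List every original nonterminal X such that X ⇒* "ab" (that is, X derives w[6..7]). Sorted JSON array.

Convert to CNF:
  S -> T0 B | T0 X3 | T1 A | T1 T0
  A -> S T0 | T0 T1 | T0 X2
  B -> a
  T0 -> b
  T1 -> a
  X2 -> T1 A
  X3 -> T0 S

CYK fill (cells [i..j] with 6 ≤ i ≤ j ≤ 7 only):
  T[6,6] 'a' = {B,T1}  orig:{B}
  T[7,7] 'b' = {T0}  orig:{}
  T[6,7] 'ab' = {S}

Original NTs in T[6,7] deriving "ab": ["S"]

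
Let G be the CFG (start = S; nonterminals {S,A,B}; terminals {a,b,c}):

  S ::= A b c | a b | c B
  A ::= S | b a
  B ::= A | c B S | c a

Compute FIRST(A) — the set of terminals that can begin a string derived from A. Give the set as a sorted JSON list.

Compute FIRST by fixpoint:
iter 1:
  A via A→b a: +{b}
  B via B→A: +{b}
  B via B→c B S: +{c}
  S via S→A b c: +{b}
  S via S→a b: +{a}
  S via S→c B: +{c}
  FIRST(S)={a,b,c}  FIRST(A)={b}  FIRST(B)={b,c}
iter 2:
  A via A→S: +{a,c}
  B via B→A: +{a}
  FIRST(S)={a,b,c}  FIRST(A)={a,b,c}  FIRST(B)={a,b,c}
iter 3: (no change)
  FIRST(S)={a,b,c}  FIRST(A)={a,b,c}  FIRST(B)={a,b,c}

FIRST(A) = ["a", "b", "c"]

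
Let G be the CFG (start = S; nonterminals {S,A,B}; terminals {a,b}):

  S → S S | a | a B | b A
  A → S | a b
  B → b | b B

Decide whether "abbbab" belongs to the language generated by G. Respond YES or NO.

Convert to CNF:
  S -> S S | T0 B | T1 A | a
  A -> S S | T0 B | T0 T1 | T1 A | a
  B -> T1 B | b
  T0 -> a
  T1 -> b

CYK fill:
  [0..0]={A,S,T0}  "a"  orig:{A,S}
  [1..1]={B,T1}  "b"  orig:{B}
  [2..2]={B,T1}  "b"  orig:{B}
  [3..3]={B,T1}  "b"  orig:{B}
  [4..4]={A,S,T0}  "a"  orig:{A,S}
  [5..5]={B,T1}  "b"  orig:{B}
  [0..1]={A,S}  "ab"
  [1..2]={B}  "bb"
  [2..3]={B}  "bb"
  [3..4]={A,S}  "ba"
  [4..5]={A,S}  "ab"
  [0..2]={A,S}  "abb"
  [1..3]={B}  "bbb"
  [2..4]={A,S}  "bba"
  [3..5]={A,S}  "bab"
  [0..3]={A,S}  "abbb"
  [1..4]={A,S}  "bbba"
  [2..5]={A,S}  "bbab"
  [0..4]={A,S}  "abbba"
  [1..5]={A,S}  "bbbab"
  [0..5]={A,S}  "abbbab"

S ∈ T[0,5] ⇒ YES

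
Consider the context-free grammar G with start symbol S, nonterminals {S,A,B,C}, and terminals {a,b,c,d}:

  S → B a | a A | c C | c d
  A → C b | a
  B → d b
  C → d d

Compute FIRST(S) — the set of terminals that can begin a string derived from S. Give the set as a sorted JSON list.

FIRST sets, iterate to fixpoint:
round 1:
  A via A→a: +{a}
  B via B→d b: +{d}
  C via C→d d: +{d}
  S via S→B a: +{d}
  S via S→a A: +{a}
  S via S→c C: +{c}
  FIRST(S)={a,c,d}  FIRST(A)={a}  FIRST(B)={d}  FIRST(C)={d}
round 2:
  A via A→C b: +{d}
  FIRST(S)={a,c,d}  FIRST(A)={a,d}  FIRST(B)={d}  FIRST(C)={d}
round 3: done
  FIRST(S)={a,c,d}  FIRST(A)={a,d}  FIRST(B)={d}  FIRST(C)={d}

FIRST(S) = ["a", "c", "d"]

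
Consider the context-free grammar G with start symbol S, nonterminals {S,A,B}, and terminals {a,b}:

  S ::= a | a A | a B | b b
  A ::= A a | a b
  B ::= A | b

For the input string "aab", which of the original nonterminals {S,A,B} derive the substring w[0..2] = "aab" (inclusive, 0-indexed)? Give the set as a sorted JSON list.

Convert to CNF:
  S -> T0 A | T0 B | T1 T1 | a
  A -> A T0 | T0 T1
  B -> A T0 | T0 T1 | b
  T0 -> a
  T1 -> b

CYK fill (cells [i..j] with 0 ≤ i ≤ j ≤ 2 only):
  T[0,0] 'a' = {S,T0}  orig:{S}
  T[1,1] 'a' = {S,T0}  orig:{S}
  T[2,2] 'b' = {B,T1}  orig:{B}
  T[0,1] 'aa' = ∅
  T[1,2] 'ab' = {A,B,S}
  T[0,2] 'aab' = {S}

Original NTs in T[0,2] deriving "aab": ["S"]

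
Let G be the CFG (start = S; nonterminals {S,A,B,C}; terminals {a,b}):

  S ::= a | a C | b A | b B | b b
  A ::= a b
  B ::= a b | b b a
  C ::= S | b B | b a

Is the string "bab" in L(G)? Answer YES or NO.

CNF form of G:
  S -> T0 C | T1 A | T1 B | T1 T1 | a
  A -> T0 T1
  B -> T0 T1 | T1 X2
  C -> T0 C | T1 A | T1 B | T1 T0 | T1 T1 | a
  T0 -> a
  T1 -> b
  X2 -> T1 T0

Fill CYK table bottom-up:
  cell(0,0) b: {T1}  orig:{}
  cell(1,1) a: {C,S,T0}  orig:{C,S}
  cell(2,2) b: {T1}  orig:{}
  cell(0,1) ba: {C,X2}  orig:{C}
  cell(1,2) ab: {A,B}
  cell(0,2) bab: {C,S}

S ∈ T[0,2] ⇒ YES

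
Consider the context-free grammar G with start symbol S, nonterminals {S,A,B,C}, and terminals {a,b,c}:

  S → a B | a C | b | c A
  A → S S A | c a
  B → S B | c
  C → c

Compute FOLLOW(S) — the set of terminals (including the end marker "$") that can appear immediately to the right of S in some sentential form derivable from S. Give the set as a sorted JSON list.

FIRST iteration:
[1]
  A via A→c a: +{c}
  B via B→c: +{c}
  C via C→c: +{c}
  S via S→a B: +{a}
  S via S→b: +{b}
  S via S→c A: +{c}
  FIRST[S]={a,b,c}  FIRST[A]={c}  FIRST[B]={c}  FIRST[C]={c}
[2]
  A via A→S S A: +{a,b}
  B via B→S B: +{a,b}
  FIRST[S]={a,b,c}  FIRST[A]={a,b,c}  FIRST[B]={a,b,c}  FIRST[C]={c}
[3] (stable)
  FIRST[S]={a,b,c}  FIRST[A]={a,b,c}  FIRST[B]={a,b,c}  FIRST[C]={c}

Compute FOLLOW by fixpoint:
FOLLOW(S) := {$}
iter 1:
  A→S S A: FOLLOW(S) ⊇ FIRST(S) = {a,b,c}; new: +{a,b,c}
  S→a B: FOLLOW(B) ⊇ FOLLOW(S) ⊇ {$,a,b,c}; new: +{$,a,b,c}
  S→a C: FOLLOW(C) ⊇ FOLLOW(S) ⊇ {$,a,b,c}; new: +{$,a,b,c}
  S→c A: FOLLOW(A) ⊇ FOLLOW(S) ⊇ {$,a,b,c}; new: +{$,a,b,c}
  FOLLOW[S]={$,a,b,c}  FOLLOW[A]={$,a,b,c}  FOLLOW[B]={$,a,b,c}  FOLLOW[C]={$,a,b,c}
iter 2: (stable)
  FOLLOW[S]={$,a,b,c}  FOLLOW[A]={$,a,b,c}  FOLLOW[B]={$,a,b,c}  FOLLOW[C]={$,a,b,c}

FOLLOW(S) = ["$", "a", "b", "c"]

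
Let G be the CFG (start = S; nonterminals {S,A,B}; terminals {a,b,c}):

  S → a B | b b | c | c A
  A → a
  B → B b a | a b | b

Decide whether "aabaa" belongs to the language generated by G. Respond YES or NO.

Convert to CNF:
  S -> T0 T0 | T1 B | T2 A | c
  A -> a
  B -> B X3 | T1 T0 | b
  T0 -> b
  T1 -> a
  T2 -> c
  X3 -> T0 T1

CYK fill:
  [0..0]={A,T1}  "a"  orig:{A}
  [1..1]={A,T1}  "a"  orig:{A}
  [2..2]={B,T0}  "b"  orig:{B}
  [3..3]={A,T1}  "a"  orig:{A}
  [4..4]={A,T1}  "a"  orig:{A}
  [0..1]=∅  "aa"
  [1..2]={B,S}  "ab"
  [2..3]={X3}  "ba"  orig:{}
  [3..4]=∅  "aa"
  [0..2]={S}  "aab"
  [1..3]=∅  "aba"
  [2..4]=∅  "baa"
  [0..3]=∅  "aaba"
  [1..4]=∅  "abaa"
  [0..4]=∅  "aabaa"

S ∉ T[0,4] ⇒ NO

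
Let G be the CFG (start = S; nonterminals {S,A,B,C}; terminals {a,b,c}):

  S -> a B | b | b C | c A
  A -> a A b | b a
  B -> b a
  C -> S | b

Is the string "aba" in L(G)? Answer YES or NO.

Convert to CNF:
  S -> T0 B | T1 C | T2 A | b
  A -> T0 X3 | T1 T0
  B -> T1 T0
  C -> T0 B | T1 C | T2 A | b
  T0 -> a
  T1 -> b
  T2 -> c
  X3 -> A T1

CYK fill:
  [0..0]={T0}  "a"  orig:{}
  [1..1]={C,S,T1}  "b"  orig:{C,S}
  [2..2]={T0}  "a"  orig:{}
  [0..1]=∅  "ab"
  [1..2]={A,B}  "ba"
  [0..2]={C,S}  "aba"

S ∈ T[0,2] ⇒ YES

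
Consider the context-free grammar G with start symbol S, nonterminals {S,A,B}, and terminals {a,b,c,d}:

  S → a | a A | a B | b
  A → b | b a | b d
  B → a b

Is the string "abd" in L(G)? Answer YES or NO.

Convert to CNF:
  S -> T1 A | T1 B | a | b
  A -> T0 T1 | T0 T2 | b
  B -> T1 T0
  T0 -> b
  T1 -> a
  T2 -> d

Fill CYK table bottom-up:
  cell(0,0) a: {S,T1}  orig:{S}
  cell(1,1) b: {A,S,T0}  orig:{A,S}
  cell(2,2) d: {T2}  orig:{}
  cell(0,1) ab: {B,S}
  cell(1,2) bd: {A}
  cell(0,2) abd: {S}

S ∈ T[0,2] ⇒ YES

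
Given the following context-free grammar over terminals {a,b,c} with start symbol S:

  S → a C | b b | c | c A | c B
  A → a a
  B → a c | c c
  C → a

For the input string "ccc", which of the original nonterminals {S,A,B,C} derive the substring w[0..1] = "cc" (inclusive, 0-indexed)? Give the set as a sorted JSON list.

CNF form of G:
  S -> T0 C | T1 A | T1 B | T2 T2 | c
  A -> T0 T0
  B -> T0 T1 | T1 T1
  C -> a
  T0 -> a
  T1 -> c
  T2 -> b

CYK table (by increasing span) (cells [i..j] with 0 ≤ i ≤ j ≤ 1 only):
  [0..0]={S,T1}  "c"  orig:{S}
  [1..1]={S,T1}  "c"  orig:{S}
  [0..1]={B}  "cc"

Original NTs in T[0,1] deriving "cc": ["B"]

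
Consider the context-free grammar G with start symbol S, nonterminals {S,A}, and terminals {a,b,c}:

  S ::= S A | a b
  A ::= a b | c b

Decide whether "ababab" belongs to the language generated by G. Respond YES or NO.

CNF form of G:
  S -> S A | T0 T1
  A -> T0 T1 | T2 T1
  T0 -> a
  T1 -> b
  T2 -> c

Fill CYK table bottom-up:
  [0..0]={T0}  "a"  orig:{}
  [1..1]={T1}  "b"  orig:{}
  [2..2]={T0}  "a"  orig:{}
  [3..3]={T1}  "b"  orig:{}
  [4..4]={T0}  "a"  orig:{}
  [5..5]={T1}  "b"  orig:{}
  [0..1]={A,S}  "ab"
  [1..2]=∅  "ba"
  [2..3]={A,S}  "ab"
  [3..4]=∅  "ba"
  [4..5]={A,S}  "ab"
  [0..2]=∅  "aba"
  [1..3]=∅  "bab"
  [2..4]=∅  "aba"
  [3..5]=∅  "bab"
  [0..3]={S}  "abab"
  [1..4]=∅  "baba"
  [2..5]={S}  "abab"
  [0..4]=∅  "ababa"
  [1..5]=∅  "babab"
  [0..5]={S}  "ababab"

S ∈ T[0,5] ⇒ YES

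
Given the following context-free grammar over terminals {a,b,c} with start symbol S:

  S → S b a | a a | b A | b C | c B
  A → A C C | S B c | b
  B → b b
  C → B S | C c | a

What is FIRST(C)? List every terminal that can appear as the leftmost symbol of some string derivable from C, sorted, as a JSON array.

FIRST iteration:
[1]
  A via A→b: +{b}
  B via B→b b: +{b}
  C via C→B S: +{b}
  C via C→a: +{a}
  S via S→a a: +{a}
  S via S→b A: +{b}
  S via S→c B: +{c}
  S: {a,b,c}  A: {b}  B: {b}  C: {a,b}
[2]
  A via A→S B c: +{a,c}
  S: {a,b,c}  A: {a,b,c}  B: {b}  C: {a,b}
[3] — fixpoint
  S: {a,b,c}  A: {a,b,c}  B: {b}  C: {a,b}

FIRST(C) = ["a", "b"]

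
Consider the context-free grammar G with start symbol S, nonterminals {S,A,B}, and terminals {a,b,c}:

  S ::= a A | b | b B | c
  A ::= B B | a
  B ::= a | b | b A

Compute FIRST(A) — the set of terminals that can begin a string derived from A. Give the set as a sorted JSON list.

Compute FIRST by fixpoint:
[1]
  A via A→a: +{a}
  B via B→a: +{a}
  B via B→b: +{b}
  S via S→a A: +{a}
  S via S→b: +{b}
  S via S→c: +{c}
  S: {a,b,c}  A: {a}  B: {a,b}
[2]
  A via A→B B: +{b}
  S: {a,b,c}  A: {a,b}  B: {a,b}
[3] (stable)
  S: {a,b,c}  A: {a,b}  B: {a,b}

FIRST(A) = ["a", "b"]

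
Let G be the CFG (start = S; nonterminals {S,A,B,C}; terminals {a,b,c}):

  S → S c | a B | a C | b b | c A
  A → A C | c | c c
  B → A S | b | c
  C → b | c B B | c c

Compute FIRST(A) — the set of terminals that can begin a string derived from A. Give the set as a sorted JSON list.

FIRST sets, iterate to fixpoint:
[1]
  A via A→c: +{c}
  B via B→A S: +{c}
  B via B→b: +{b}
  C via C→b: +{b}
  C via C→c B B: +{c}
  S via S→a B: +{a}
  S via S→b b: +{b}
  S via S→c A: +{c}
  FIRST(S)={a,b,c}  FIRST(A)={c}  FIRST(B)={b,c}  FIRST(C)={b,c}
[2] done
  FIRST(S)={a,b,c}  FIRST(A)={c}  FIRST(B)={b,c}  FIRST(C)={b,c}

FIRST(A) = ["c"]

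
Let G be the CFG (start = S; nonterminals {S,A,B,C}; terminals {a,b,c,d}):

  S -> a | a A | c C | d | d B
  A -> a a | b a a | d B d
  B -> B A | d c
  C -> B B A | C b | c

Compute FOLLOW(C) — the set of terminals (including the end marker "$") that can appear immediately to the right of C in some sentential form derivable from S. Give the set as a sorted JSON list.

Compute FIRST by fixpoint:
iter 1:
  A via A→a a: +{a}
  A via A→b a a: +{b}
  A via A→d B d: +{d}
  B via B→d c: +{d}
  C via C→B B A: +{d}
  C via C→c: +{c}
  S via S→a: +{a}
  S via S→c C: +{c}
  S via S→d: +{d}
  FIRST[S]={a,c,d}  FIRST[A]={a,b,d}  FIRST[B]={d}  FIRST[C]={c,d}
iter 2: — fixpoint
  FIRST[S]={a,c,d}  FIRST[A]={a,b,d}  FIRST[B]={d}  FIRST[C]={c,d}

FOLLOW iteration:
FOLLOW(S) := {$}
pass 1:
  A→d B d: FOLLOW(B) ⊇ FIRST(d) = {d}; new: +{d}
  B→B A: FOLLOW(B) ⊇ FIRST(A) = {a,b,d}; new: +{a,b}
  B→B A: FOLLOW(A) ⊇ FOLLOW(B) ⊇ {a,b,d}; new: +{a,b,d}
  C→C b: FOLLOW(C) ⊇ FIRST(b) = {b}; new: +{b}
  S→a A: FOLLOW(A) ⊇ FOLLOW(S) ⊇ {$}; new: +{$}
  S→c C: FOLLOW(C) ⊇ FOLLOW(S) ⊇ {$}; new: +{$}
  S→d B: FOLLOW(B) ⊇ FOLLOW(S) ⊇ {$}; new: +{$}
  S: {$}  A: {$,a,b,d}  B: {$,a,b,d}  C: {$,b}
pass 2: (stable)
  S: {$}  A: {$,a,b,d}  B: {$,a,b,d}  C: {$,b}

FOLLOW(C) = ["$", "b"]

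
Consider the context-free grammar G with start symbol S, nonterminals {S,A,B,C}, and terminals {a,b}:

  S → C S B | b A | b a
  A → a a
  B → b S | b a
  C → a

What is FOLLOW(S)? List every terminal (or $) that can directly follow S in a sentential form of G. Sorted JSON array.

FIRST iteration:
iter 1:
  A via A→a a: +{a}
  B via B→b S: +{b}
  C via C→a: +{a}
  S via S→C S B: +{a}
  S via S→b A: +{b}
  FIRST(S)={a,b}  FIRST(A)={a}  FIRST(B)={b}  FIRST(C)={a}
iter 2: done
  FIRST(S)={a,b}  FIRST(A)={a}  FIRST(B)={b}  FIRST(C)={a}

Compute FOLLOW by fixpoint:
seed FOLLOW(S) with $
[1]
  S→C S B: FOLLOW(C) ⊇ FIRST(S) = {a,b}; new: +{a,b}
  S→C S B: FOLLOW(S) ⊇ FIRST(B) = {b}; new: +{b}
  S→C S B: FOLLOW(B) ⊇ FOLLOW(S) ⊇ {$,b}; new: +{$,b}
  S→b A: FOLLOW(A) ⊇ FOLLOW(S) ⊇ {$,b}; new: +{$,b}
  S: {$,b}  A: {$,b}  B: {$,b}  C: {a,b}
[2] — fixpoint
  S: {$,b}  A: {$,b}  B: {$,b}  C: {a,b}

FOLLOW(S) = ["$", "b"]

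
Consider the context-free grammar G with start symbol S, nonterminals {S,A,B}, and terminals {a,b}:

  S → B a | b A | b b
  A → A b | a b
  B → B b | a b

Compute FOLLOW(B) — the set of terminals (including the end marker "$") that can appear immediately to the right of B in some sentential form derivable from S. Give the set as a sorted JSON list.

Compute FIRST by fixpoint:
round 1:
  A via A→a b: +{a}
  B via B→a b: +{a}
  S via S→B a: +{a}
  S via S→b A: +{b}
  FIRST[S]={a,b}  FIRST[A]={a}  FIRST[B]={a}
round 2: (no change)
  FIRST[S]={a,b}  FIRST[A]={a}  FIRST[B]={a}

FOLLOW iteration:
FOLLOW(S) := {$}
pass 1:
  A→A b: FOLLOW(A) ⊇ FIRST(b) = {b}; new: +{b}
  B→B b: FOLLOW(B) ⊇ FIRST(b) = {b}; new: +{b}
  S→B a: FOLLOW(B) ⊇ FIRST(a) = {a}; new: +{a}
  S→b A: FOLLOW(A) ⊇ FOLLOW(S) ⊇ {$}; new: +{$}
  FOLLOW[S]={$}  FOLLOW[A]={$,b}  FOLLOW[B]={a,b}
pass 2: (stable)
  FOLLOW[S]={$}  FOLLOW[A]={$,b}  FOLLOW[B]={a,b}

FOLLOW(B) = ["a", "b"]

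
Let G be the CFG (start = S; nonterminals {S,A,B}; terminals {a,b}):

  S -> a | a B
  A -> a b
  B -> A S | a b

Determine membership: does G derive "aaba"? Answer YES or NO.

CNF form of G:
  S -> T0 B | a
  A -> T0 T1
  B -> A S | T0 T1
  T0 -> a
  T1 -> b

Fill CYK table bottom-up:
  [0..0]={S,T0}  "a"  orig:{S}
  [1..1]={S,T0}  "a"  orig:{S}
  [2..2]={T1}  "b"  orig:{}
  [3..3]={S,T0}  "a"  orig:{S}
  [0..1]=∅  "aa"
  [1..2]={A,B}  "ab"
  [2..3]=∅  "ba"
  [0..2]={S}  "aab"
  [1..3]={B}  "aba"
  [0..3]={S}  "aaba"

S ∈ T[0,3] ⇒ YES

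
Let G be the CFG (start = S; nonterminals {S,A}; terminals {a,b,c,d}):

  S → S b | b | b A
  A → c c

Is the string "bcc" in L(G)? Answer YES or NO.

Convert to CNF:
  S -> S T1 | T1 A | b
  A -> T0 T0
  T0 -> c
  T1 -> b

CYK table (by increasing span):
  [0..0]={S,T1}  "b"  orig:{S}
  [1..1]={T0}  "c"  orig:{}
  [2..2]={T0}  "c"  orig:{}
  [0..1]=∅  "bc"
  [1..2]={A}  "cc"
  [0..2]={S}  "bcc"

S ∈ T[0,2] ⇒ YES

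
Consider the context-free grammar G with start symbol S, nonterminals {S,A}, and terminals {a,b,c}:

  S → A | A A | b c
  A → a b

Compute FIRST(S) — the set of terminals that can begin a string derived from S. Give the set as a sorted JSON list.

FIRST iteration:
iter 1:
  A via A→a b: +{a}
  S via S→A: +{a}
  S via S→b c: +{b}
  FIRST[S]={a,b}  FIRST[A]={a}
iter 2: — fixpoint
  FIRST[S]={a,b}  FIRST[A]={a}

FIRST(S) = ["a", "b"]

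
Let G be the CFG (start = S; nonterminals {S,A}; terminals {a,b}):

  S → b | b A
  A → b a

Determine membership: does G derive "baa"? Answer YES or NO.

Convert to CNF:
  S -> T0 A | b
  A -> T0 T1
  T0 -> b
  T1 -> a

Fill CYK table bottom-up:
  T[0,0] 'b' = {S,T0}  orig:{S}
  T[1,1] 'a' = {T1}  orig:{}
  T[2,2] 'a' = {T1}  orig:{}
  T[0,1] 'ba' = {A}
  T[1,2] 'aa' = ∅
  T[0,2] 'baa' = ∅

S ∉ T[0,2] ⇒ NO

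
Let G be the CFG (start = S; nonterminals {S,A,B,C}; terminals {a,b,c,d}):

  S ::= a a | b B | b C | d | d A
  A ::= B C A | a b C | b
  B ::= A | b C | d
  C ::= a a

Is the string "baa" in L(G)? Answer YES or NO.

CNF form of G:
  S -> T0 T0 | T1 B | T1 C | T2 A | d
  A -> B X3 | T0 X4 | b
  B -> B X5 | T0 X6 | T1 C | b | d
  C -> T0 T0
  T0 -> a
  T1 -> b
  T2 -> d
  X3 -> C A
  X4 -> T1 C
  X5 -> C A
  X6 -> T1 C

Fill CYK table bottom-up:
  [0..0]={A,B,T1}  "b"  orig:{A,B}
  [1..1]={T0}  "a"  orig:{}
  [2..2]={T0}  "a"  orig:{}
  [0..1]=∅  "ba"
  [1..2]={C,S}  "aa"
  [0..2]={B,S,X4,X6}  "baa"  orig:{B,S}

S ∈ T[0,2] ⇒ YES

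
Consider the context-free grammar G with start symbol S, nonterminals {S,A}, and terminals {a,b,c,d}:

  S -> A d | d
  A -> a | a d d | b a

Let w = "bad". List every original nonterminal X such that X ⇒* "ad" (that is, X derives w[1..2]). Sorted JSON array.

CNF form of G:
  S -> A T1 | d
  A -> T0 X3 | T2 T0 | a
  T0 -> a
  T1 -> d
  T2 -> b
  X3 -> T1 T1

Fill CYK table bottom-up (cells [i..j] with 1 ≤ i ≤ j ≤ 2 only):
  T[1,1] 'a' = {A,T0}  orig:{A}
  T[2,2] 'd' = {S,T1}  orig:{S}
  T[1,2] 'ad' = {S}

Original NTs in T[1,2] deriving "ad": ["S"]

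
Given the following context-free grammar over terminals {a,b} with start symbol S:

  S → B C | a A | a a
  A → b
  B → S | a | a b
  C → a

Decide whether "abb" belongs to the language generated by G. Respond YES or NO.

Convert to CNF:
  S -> B C | T0 A | T0 T0
  A -> b
  B -> B C | T0 A | T0 T0 | T0 T1 | a
  C -> a
  T0 -> a
  T1 -> b

CYK fill:
  [0..0]={B,C,T0}  "a"  orig:{B,C}
  [1..1]={A,T1}  "b"  orig:{A}
  [2..2]={A,T1}  "b"  orig:{A}
  [0..1]={B,S}  "ab"
  [1..2]=∅  "bb"
  [0..2]=∅  "abb"

S ∉ T[0,2] ⇒ NO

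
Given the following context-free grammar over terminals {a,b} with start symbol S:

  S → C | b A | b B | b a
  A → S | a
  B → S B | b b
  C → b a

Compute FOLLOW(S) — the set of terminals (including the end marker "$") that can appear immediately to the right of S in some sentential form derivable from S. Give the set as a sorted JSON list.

FIRST iteration:
round 1:
  A via A→a: +{a}
  B via B→b b: +{b}
  C via C→b a: +{b}
  S via S→C: +{b}
  FIRST[S]={b}  FIRST[A]={a}  FIRST[B]={b}  FIRST[C]={b}
round 2:
  A via A→S: +{b}
  FIRST[S]={b}  FIRST[A]={a,b}  FIRST[B]={b}  FIRST[C]={b}
round 3: — fixpoint
  FIRST[S]={b}  FIRST[A]={a,b}  FIRST[B]={b}  FIRST[C]={b}

FOLLOW sets:
FOLLOW(S) := {$}
iter 1:
  B→S B: FOLLOW(S) ⊇ FIRST(B) = {b}; new: +{b}
  S→C: FOLLOW(C) ⊇ FOLLOW(S) ⊇ {$,b}; new: +{$,b}
  S→b A: FOLLOW(A) ⊇ FOLLOW(S) ⊇ {$,b}; new: +{$,b}
  S→b B: FOLLOW(B) ⊇ FOLLOW(S) ⊇ {$,b}; new: +{$,b}
  S: {$,b}  A: {$,b}  B: {$,b}  C: {$,b}
iter 2: — fixpoint
  S: {$,b}  A: {$,b}  B: {$,b}  C: {$,b}

FOLLOW(S) = ["$", "b"]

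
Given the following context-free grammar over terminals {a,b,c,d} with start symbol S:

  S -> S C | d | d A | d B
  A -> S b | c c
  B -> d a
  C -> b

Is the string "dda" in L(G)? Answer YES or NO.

CNF form of G:
  S -> S C | T2 A | T2 B | d
  A -> S T0 | T1 T1
  B -> T2 T3
  C -> b
  T0 -> b
  T1 -> c
  T2 -> d
  T3 -> a

CYK fill:
  cell(0,0) d: {S,T2}  orig:{S}
  cell(1,1) d: {S,T2}  orig:{S}
  cell(2,2) a: {T3}  orig:{}
  cell(0,1) dd: ∅
  cell(1,2) da: {B}
  cell(0,2) dda: {S}

S ∈ T[0,2] ⇒ YES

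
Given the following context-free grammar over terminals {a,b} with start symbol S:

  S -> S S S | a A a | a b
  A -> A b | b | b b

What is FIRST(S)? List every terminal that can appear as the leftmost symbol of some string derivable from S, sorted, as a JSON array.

Compute FIRST by fixpoint:
iter 1:
  A via A→b: +{b}
  S via S→a A a: +{a}
  S: {a}  A: {b}
iter 2: (no change)
  S: {a}  A: {b}

FIRST(S) = ["a"]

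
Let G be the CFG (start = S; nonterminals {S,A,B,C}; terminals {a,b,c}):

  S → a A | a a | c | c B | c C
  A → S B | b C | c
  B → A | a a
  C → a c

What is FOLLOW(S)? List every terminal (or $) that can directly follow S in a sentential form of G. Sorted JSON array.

Compute FIRST by fixpoint:
[1]
  A via A→b C: +{b}
  A via A→c: +{c}
  B via B→A: +{b,c}
  B via B→a a: +{a}
  C via C→a c: +{a}
  S via S→a A: +{a}
  S via S→c: +{c}
  FIRST[S]={a,c}  FIRST[A]={b,c}  FIRST[B]={a,b,c}  FIRST[C]={a}
[2]
  A via A→S B: +{a}
  FIRST[S]={a,c}  FIRST[A]={a,b,c}  FIRST[B]={a,b,c}  FIRST[C]={a}
[3] (no change)
  FIRST[S]={a,c}  FIRST[A]={a,b,c}  FIRST[B]={a,b,c}  FIRST[C]={a}

FOLLOW sets:
initialize: $ ∈ FOLLOW(S)
round 1:
  A→S B: FOLLOW(S) ⊇ FIRST(B) = {a,b,c}; new: +{a,b,c}
  S→a A: FOLLOW(A) ⊇ FOLLOW(S) ⊇ {$,a,b,c}; new: +{$,a,b,c}
  S→c B: FOLLOW(B) ⊇ FOLLOW(S) ⊇ {$,a,b,c}; new: +{$,a,b,c}
  S→c C: FOLLOW(C) ⊇ FOLLOW(S) ⊇ {$,a,b,c}; new: +{$,a,b,c}
  FOLLOW[S]={$,a,b,c}  FOLLOW[A]={$,a,b,c}  FOLLOW[B]={$,a,b,c}  FOLLOW[C]={$,a,b,c}
round 2: (no change)
  FOLLOW[S]={$,a,b,c}  FOLLOW[A]={$,a,b,c}  FOLLOW[B]={$,a,b,c}  FOLLOW[C]={$,a,b,c}

FOLLOW(S) = ["$", "a", "b", "c"]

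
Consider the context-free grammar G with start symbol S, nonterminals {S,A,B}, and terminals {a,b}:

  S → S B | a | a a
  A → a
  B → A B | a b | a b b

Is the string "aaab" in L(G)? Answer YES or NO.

Convert to CNF:
  S -> S B | T0 T0 | a
  A -> a
  B -> A B | T0 T1 | T0 X2
  T0 -> a
  T1 -> b
  X2 -> T1 T1

CYK fill:
  [0..0]={A,S,T0}  "a"  orig:{A,S}
  [1..1]={A,S,T0}  "a"  orig:{A,S}
  [2..2]={A,S,T0}  "a"  orig:{A,S}
  [3..3]={T1}  "b"  orig:{}
  [0..1]={S}  "aa"
  [1..2]={S}  "aa"
  [2..3]={B}  "ab"
  [0..2]=∅  "aaa"
  [1..3]={B,S}  "aab"
  [0..3]={B,S}  "aaab"

S ∈ T[0,3] ⇒ YES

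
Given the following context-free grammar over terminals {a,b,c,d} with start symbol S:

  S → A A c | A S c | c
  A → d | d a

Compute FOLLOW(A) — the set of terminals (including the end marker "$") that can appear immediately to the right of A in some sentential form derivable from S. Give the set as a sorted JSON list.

Compute FIRST by fixpoint:
[1]
  A via A→d: +{d}
  S via S→A A c: +{d}
  S via S→c: +{c}
  FIRST[S]={c,d}  FIRST[A]={d}
[2] (no change)
  FIRST[S]={c,d}  FIRST[A]={d}

Compute FOLLOW by fixpoint:
seed FOLLOW(S) with $
[1]
  S→A A c: FOLLOW(A) ⊇ FIRST(A) = {d}; new: +{d}
  S→A A c: FOLLOW(A) ⊇ FIRST(c) = {c}; new: +{c}
  S→A S c: FOLLOW(S) ⊇ FIRST(c) = {c}; new: +{c}
  S: {$,c}  A: {c,d}
[2] (no change)
  S: {$,c}  A: {c,d}

FOLLOW(A) = ["c", "d"]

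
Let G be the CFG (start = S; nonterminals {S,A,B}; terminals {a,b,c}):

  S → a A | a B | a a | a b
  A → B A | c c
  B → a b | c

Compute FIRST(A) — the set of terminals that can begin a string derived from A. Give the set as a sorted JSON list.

FIRST iteration:
pass 1:
  A via A→c c: +{c}
  B via B→a b: +{a}
  B via B→c: +{c}
  S via S→a A: +{a}
  FIRST(S)={a}  FIRST(A)={c}  FIRST(B)={a,c}
pass 2:
  A via A→B A: +{a}
  FIRST(S)={a}  FIRST(A)={a,c}  FIRST(B)={a,c}
pass 3: (stable)
  FIRST(S)={a}  FIRST(A)={a,c}  FIRST(B)={a,c}

FIRST(A) = ["a", "c"]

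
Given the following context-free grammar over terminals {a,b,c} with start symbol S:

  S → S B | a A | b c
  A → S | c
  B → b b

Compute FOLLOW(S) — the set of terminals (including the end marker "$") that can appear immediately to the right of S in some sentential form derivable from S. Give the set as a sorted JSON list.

FIRST sets, iterate to fixpoint:
iter 1:
  A via A→c: +{c}
  B via B→b b: +{b}
  S via S→a A: +{a}
  S via S→b c: +{b}
  FIRST[S]={a,b}  FIRST[A]={c}  FIRST[B]={b}
iter 2:
  A via A→S: +{a,b}
  FIRST[S]={a,b}  FIRST[A]={a,b,c}  FIRST[B]={b}
iter 3: (stable)
  FIRST[S]={a,b}  FIRST[A]={a,b,c}  FIRST[B]={b}

Compute FOLLOW by fixpoint:
seed FOLLOW(S) with $
[1]
  S→S B: FOLLOW(S) ⊇ FIRST(B) = {b}; new: +{b}
  S→S B: FOLLOW(B) ⊇ FOLLOW(S) ⊇ {$,b}; new: +{$,b}
  S→a A: FOLLOW(A) ⊇ FOLLOW(S) ⊇ {$,b}; new: +{$,b}
  FOLLOW(S)={$,b}  FOLLOW(A)={$,b}  FOLLOW(B)={$,b}
[2] done
  FOLLOW(S)={$,b}  FOLLOW(A)={$,b}  FOLLOW(B)={$,b}

FOLLOW(S) = ["$", "b"]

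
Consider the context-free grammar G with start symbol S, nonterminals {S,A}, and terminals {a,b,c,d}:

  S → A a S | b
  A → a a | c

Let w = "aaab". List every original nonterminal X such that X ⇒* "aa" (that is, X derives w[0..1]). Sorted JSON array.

Convert to CNF:
  S -> A X1 | b
  A -> T0 T0 | c
  T0 -> a
  X1 -> T0 S

CYK fill (cells [i..j] with 0 ≤ i ≤ j ≤ 1 only):
  cell(0,0) a: {T0}  orig:{}
  cell(1,1) a: {T0}  orig:{}
  cell(0,1) aa: {A}

Original NTs in T[0,1] deriving "aa": ["A"]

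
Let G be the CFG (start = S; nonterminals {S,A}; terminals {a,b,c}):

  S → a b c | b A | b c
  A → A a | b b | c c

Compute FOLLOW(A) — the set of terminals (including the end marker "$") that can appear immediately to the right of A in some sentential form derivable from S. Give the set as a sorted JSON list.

FIRST iteration:
pass 1:
  A via A→b b: +{b}
  A via A→c c: +{c}
  S via S→a b c: +{a}
  S via S→b A: +{b}
  FIRST[S]={a,b}  FIRST[A]={b,c}
pass 2: — fixpoint
  FIRST[S]={a,b}  FIRST[A]={b,c}

Compute FOLLOW by fixpoint:
FOLLOW(S) := {$}
[1]
  A→A a: FOLLOW(A) ⊇ FIRST(a) = {a}; new: +{a}
  S→b A: FOLLOW(A) ⊇ FOLLOW(S) ⊇ {$}; new: +{$}
  S: {$}  A: {$,a}
[2] (stable)
  S: {$}  A: {$,a}

FOLLOW(A) = ["$", "a"]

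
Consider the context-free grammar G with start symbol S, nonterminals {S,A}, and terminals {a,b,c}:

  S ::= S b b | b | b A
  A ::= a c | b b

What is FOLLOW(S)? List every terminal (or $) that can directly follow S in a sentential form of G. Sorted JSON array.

FIRST iteration:
[1]
  A via A→a c: +{a}
  A via A→b b: +{b}
  S via S→b: +{b}
  FIRST[S]={b}  FIRST[A]={a,b}
[2] — fixpoint
  FIRST[S]={b}  FIRST[A]={a,b}

FOLLOW iteration:
FOLLOW(S) := {$}
[1]
  S→S b b: FOLLOW(S) ⊇ FIRST(b) = {b}; new: +{b}
  S→b A: FOLLOW(A) ⊇ FOLLOW(S) ⊇ {$,b}; new: +{$,b}
  FOLLOW[S]={$,b}  FOLLOW[A]={$,b}
[2] — fixpoint
  FOLLOW[S]={$,b}  FOLLOW[A]={$,b}

FOLLOW(S) = ["$", "b"]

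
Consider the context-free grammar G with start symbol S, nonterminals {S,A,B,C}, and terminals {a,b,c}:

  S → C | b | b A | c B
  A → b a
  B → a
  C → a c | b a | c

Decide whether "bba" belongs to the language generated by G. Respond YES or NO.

CNF form of G:
  S -> T0 A | T0 T1 | T1 T2 | T2 B | b | c
  A -> T0 T1
  B -> a
  C -> T0 T1 | T1 T2 | c
  T0 -> b
  T1 -> a
  T2 -> c

Fill CYK table bottom-up:
  T[0,0] 'b' = {S,T0}  orig:{S}
  T[1,1] 'b' = {S,T0}  orig:{S}
  T[2,2] 'a' = {B,T1}  orig:{B}
  T[0,1] 'bb' = ∅
  T[1,2] 'ba' = {A,C,S}
  T[0,2] 'bba' = {S}

S ∈ T[0,2] ⇒ YES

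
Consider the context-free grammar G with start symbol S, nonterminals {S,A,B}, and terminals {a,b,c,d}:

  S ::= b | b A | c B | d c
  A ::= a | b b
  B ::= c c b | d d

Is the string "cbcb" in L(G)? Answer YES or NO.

Convert to CNF:
  S -> T0 A | T1 B | T2 T1 | b
  A -> T0 T0 | a
  B -> T1 X3 | T2 T2
  T0 -> b
  T1 -> c
  T2 -> d
  X3 -> T1 T0

CYK table (by increasing span):
  T[0,0] 'c' = {T1}  orig:{}
  T[1,1] 'b' = {S,T0}  orig:{S}
  T[2,2] 'c' = {T1}  orig:{}
  T[3,3] 'b' = {S,T0}  orig:{S}
  T[0,1] 'cb' = {X3}  orig:{}
  T[1,2] 'bc' = ∅
  T[2,3] 'cb' = {X3}  orig:{}
  T[0,2] 'cbc' = ∅
  T[1,3] 'bcb' = ∅
  T[0,3] 'cbcb' = ∅

S ∉ T[0,3] ⇒ NO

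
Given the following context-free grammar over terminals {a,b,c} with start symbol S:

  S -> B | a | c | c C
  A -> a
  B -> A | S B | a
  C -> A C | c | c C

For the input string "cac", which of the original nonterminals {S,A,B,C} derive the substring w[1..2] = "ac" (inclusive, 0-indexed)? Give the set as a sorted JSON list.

Convert to CNF:
  S -> S B | T0 C | a | c
  A -> a
  B -> S B | a
  C -> A C | T0 C | c
  T0 -> c

CYK fill (cells [i..j] with 1 ≤ i ≤ j ≤ 2 only):
  [1..1]={A,B,S}  "a"
  [2..2]={C,S,T0}  "c"  orig:{C,S}
  [1..2]={C}  "ac"

Original NTs in T[1,2] deriving "ac": ["C"]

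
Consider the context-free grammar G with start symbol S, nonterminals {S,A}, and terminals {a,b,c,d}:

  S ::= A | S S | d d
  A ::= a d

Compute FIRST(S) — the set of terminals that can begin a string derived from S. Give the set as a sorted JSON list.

FIRST iteration:
round 1:
  A via A→a d: +{a}
  S via S→A: +{a}
  S via S→d d: +{d}
  FIRST[S]={a,d}  FIRST[A]={a}
round 2: — fixpoint
  FIRST[S]={a,d}  FIRST[A]={a}

FIRST(S) = ["a", "d"]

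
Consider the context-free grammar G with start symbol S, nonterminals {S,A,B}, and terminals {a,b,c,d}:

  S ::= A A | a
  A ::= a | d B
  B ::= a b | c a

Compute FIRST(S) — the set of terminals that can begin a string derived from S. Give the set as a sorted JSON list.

FIRST sets, iterate to fixpoint:
[1]
  A via A→a: +{a}
  A via A→d B: +{d}
  B via B→a b: +{a}
  B via B→c a: +{c}
  S via S→A A: +{a,d}
  FIRST[S]={a,d}  FIRST[A]={a,d}  FIRST[B]={a,c}
[2] (no change)
  FIRST[S]={a,d}  FIRST[A]={a,d}  FIRST[B]={a,c}

FIRST(S) = ["a", "d"]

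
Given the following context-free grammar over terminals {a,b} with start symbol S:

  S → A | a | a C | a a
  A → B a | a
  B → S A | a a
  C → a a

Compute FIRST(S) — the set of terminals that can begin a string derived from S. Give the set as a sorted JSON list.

Compute FIRST by fixpoint:
iter 1:
  A via A→a: +{a}
  B via B→a a: +{a}
  C via C→a a: +{a}
  S via S→A: +{a}
  S: {a}  A: {a}  B: {a}  C: {a}
iter 2: done
  S: {a}  A: {a}  B: {a}  C: {a}

FIRST(S) = ["a"]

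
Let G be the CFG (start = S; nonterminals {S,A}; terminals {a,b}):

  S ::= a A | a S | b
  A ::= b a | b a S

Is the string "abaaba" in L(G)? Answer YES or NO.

CNF form of G:
  S -> T1 A | T1 S | b
  A -> T0 T1 | T0 X2
  T0 -> b
  T1 -> a
  X2 -> T1 S

CYK fill:
  [0..0]={T1}  "a"  orig:{}
  [1..1]={S,T0}  "b"  orig:{S}
  [2..2]={T1}  "a"  orig:{}
  [3..3]={T1}  "a"  orig:{}
  [4..4]={S,T0}  "b"  orig:{S}
  [5..5]={T1}  "a"  orig:{}
  [0..1]={S,X2}  "ab"  orig:{S}
  [1..2]={A}  "ba"
  [2..3]=∅  "aa"
  [3..4]={S,X2}  "ab"  orig:{S}
  [4..5]={A}  "ba"
  [0..2]={S}  "aba"
  [1..3]=∅  "baa"
  [2..4]={S,X2}  "aab"  orig:{S}
  [3..5]={S}  "aba"
  [0..3]=∅  "abaa"
  [1..4]={A}  "baab"
  [2..5]={S,X2}  "aaba"  orig:{S}
  [0..4]={S}  "abaab"
  [1..5]={A}  "baaba"
  [0..5]={S}  "abaaba"

S ∈ T[0,5] ⇒ YES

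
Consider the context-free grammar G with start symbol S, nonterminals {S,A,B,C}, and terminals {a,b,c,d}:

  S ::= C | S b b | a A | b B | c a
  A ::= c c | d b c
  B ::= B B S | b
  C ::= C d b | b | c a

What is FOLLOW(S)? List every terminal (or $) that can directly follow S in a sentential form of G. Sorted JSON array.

Compute FIRST by fixpoint:
iter 1:
  A via A→c c: +{c}
  A via A→d b c: +{d}
  B via B→b: +{b}
  C via C→b: +{b}
  C via C→c a: +{c}
  S via S→C: +{b,c}
  S via S→a A: +{a}
  FIRST[S]={a,b,c}  FIRST[A]={c,d}  FIRST[B]={b}  FIRST[C]={b,c}
iter 2: (stable)
  FIRST[S]={a,b,c}  FIRST[A]={c,d}  FIRST[B]={b}  FIRST[C]={b,c}

FOLLOW sets:
seed FOLLOW(S) with $
iter 1:
  B→B B S: FOLLOW(B) ⊇ FIRST(B) = {b}; new: +{b}
  B→B B S: FOLLOW(B) ⊇ FIRST(S) = {a,b,c}; new: +{a,c}
  B→B B S: FOLLOW(S) ⊇ FOLLOW(B) ⊇ {a,b,c}; new: +{a,b,c}
  C→C d b: FOLLOW(C) ⊇ FIRST(d) = {d}; new: +{d}
  S→C: FOLLOW(C) ⊇ FOLLOW(S) ⊇ {$,a,b,c}; new: +{$,a,b,c}
  S→a A: FOLLOW(A) ⊇ FOLLOW(S) ⊇ {$,a,b,c}; new: +{$,a,b,c}
  S→b B: FOLLOW(B) ⊇ FOLLOW(S) ⊇ {$,a,b,c}; new: +{$}
  S: {$,a,b,c}  A: {$,a,b,c}  B: {$,a,b,c}  C: {$,a,b,c,d}
iter 2: — fixpoint
  S: {$,a,b,c}  A: {$,a,b,c}  B: {$,a,b,c}  C: {$,a,b,c,d}

FOLLOW(S) = ["$", "a", "b", "c"]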